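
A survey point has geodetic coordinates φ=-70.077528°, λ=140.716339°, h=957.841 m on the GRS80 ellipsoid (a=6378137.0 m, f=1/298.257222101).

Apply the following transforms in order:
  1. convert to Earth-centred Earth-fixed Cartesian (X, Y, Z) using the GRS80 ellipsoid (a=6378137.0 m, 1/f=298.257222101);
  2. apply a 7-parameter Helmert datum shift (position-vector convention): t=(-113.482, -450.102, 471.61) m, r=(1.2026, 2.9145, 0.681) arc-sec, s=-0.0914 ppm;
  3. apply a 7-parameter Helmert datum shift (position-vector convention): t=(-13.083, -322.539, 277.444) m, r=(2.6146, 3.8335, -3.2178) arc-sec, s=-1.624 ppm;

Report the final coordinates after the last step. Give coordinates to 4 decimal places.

start: φ=-70.077528°, λ=140.716339°, h=957.841 m
→ ECEF (a=6378137.000, f=1/298.257222101): X=-1687461.6504, Y=1380367.9553, Z=-5974893.2329
→ Helmert 7p (PV): X=-1687663.9602, Y=1379946.9917, Z=-5974389.1851
→ Helmert 7p (PV): X=-1687763.8106, Y=1379724.2706, Z=-5974053.1808

X=-1687763.8106 m, Y=1379724.2706 m, Z=-5974053.1808 m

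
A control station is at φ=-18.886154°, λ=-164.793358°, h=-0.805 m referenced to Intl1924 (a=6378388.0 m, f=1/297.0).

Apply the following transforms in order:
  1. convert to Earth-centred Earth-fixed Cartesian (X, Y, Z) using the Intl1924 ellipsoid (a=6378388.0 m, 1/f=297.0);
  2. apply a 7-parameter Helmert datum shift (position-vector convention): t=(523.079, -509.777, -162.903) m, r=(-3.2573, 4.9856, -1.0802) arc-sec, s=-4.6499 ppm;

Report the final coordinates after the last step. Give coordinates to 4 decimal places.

start: φ=-18.886154°, λ=-164.793358°, h=-0.805 m
→ ECEF (a=6378388.000, f=1/297.0): X=-5825741.0789, Y=-1583544.0425, Z=-2051455.2690
→ Helmert 7p (PV): X=-5825248.7889, Y=-1584048.3432, Z=-2051442.8134

X=-5825248.7889 m, Y=-1584048.3432 m, Z=-2051442.8134 m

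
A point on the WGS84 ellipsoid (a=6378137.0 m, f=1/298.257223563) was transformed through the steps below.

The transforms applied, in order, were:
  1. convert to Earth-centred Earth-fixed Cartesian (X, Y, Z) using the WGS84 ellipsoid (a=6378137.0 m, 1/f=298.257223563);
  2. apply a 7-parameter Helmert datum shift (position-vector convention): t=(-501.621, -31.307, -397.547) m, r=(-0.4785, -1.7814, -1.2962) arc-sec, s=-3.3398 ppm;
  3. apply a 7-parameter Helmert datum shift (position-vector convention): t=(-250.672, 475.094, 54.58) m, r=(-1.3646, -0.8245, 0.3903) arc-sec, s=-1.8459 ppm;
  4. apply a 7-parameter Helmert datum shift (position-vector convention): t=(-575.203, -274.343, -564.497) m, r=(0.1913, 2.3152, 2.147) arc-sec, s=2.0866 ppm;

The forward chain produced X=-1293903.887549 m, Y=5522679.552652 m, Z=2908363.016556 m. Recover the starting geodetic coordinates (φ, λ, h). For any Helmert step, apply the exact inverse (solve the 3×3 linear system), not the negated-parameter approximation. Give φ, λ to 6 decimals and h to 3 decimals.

φ=27.312121°, λ=103.172950°, h=735.621 m

start: X=-1293903.8875, Y=5522679.5527, Z=2908363.0166 m
→ Helmert⁻¹: X=-1293301.1484, Y=5522958.5312, Z=2908901.8050
→ Helmert⁻¹: X=-1293030.7858, Y=5522476.8334, Z=2908894.2985
→ Helmert⁻¹: X=-1292543.0596, Y=5522511.7128, Z=2909325.5363
→ geod (Bowring, a=6378137.000): φ=27.31212100°, λ=103.17295000°, h=735.6210 m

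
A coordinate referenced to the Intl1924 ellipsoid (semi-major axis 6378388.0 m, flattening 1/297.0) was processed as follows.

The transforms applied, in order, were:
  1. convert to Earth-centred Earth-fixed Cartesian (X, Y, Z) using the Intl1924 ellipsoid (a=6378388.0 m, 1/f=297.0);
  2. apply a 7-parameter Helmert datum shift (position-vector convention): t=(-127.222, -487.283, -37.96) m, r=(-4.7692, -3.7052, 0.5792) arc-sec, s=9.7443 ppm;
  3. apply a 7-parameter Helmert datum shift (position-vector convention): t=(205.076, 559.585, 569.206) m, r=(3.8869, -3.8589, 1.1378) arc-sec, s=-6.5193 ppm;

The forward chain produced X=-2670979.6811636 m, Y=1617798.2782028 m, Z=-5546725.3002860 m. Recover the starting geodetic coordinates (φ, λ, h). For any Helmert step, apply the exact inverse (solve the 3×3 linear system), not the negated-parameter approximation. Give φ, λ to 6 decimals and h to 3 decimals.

start: X=-2670979.6812, Y=1617798.2782, Z=-5546725.3003 m
→ Helmert⁻¹: X=-2671297.0327, Y=1617159.4372, Z=-5547311.1692
→ Helmert⁻¹: X=-2671238.8844, Y=1617766.7178, Z=-5547133.7656
→ geod (Bowring, a=6378388.000): φ=-60.78616000°, λ=148.79989100°, h=3736.8830 m

φ=-60.786160°, λ=148.799891°, h=3736.883 m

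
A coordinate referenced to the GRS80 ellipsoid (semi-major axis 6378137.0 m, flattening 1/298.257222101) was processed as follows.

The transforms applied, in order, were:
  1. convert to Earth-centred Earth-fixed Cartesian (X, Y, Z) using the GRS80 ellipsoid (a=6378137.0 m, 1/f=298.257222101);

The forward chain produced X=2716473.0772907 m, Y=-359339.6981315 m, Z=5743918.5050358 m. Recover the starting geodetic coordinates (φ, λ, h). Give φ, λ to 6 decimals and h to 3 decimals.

start: X=2716473.0773, Y=-359339.6981, Z=5743918.5050 m
→ geod (Bowring, a=6378137.000): φ=64.64568100°, λ=-7.53543400°, h=3335.2030 m

φ=64.645681°, λ=-7.535434°, h=3335.203 m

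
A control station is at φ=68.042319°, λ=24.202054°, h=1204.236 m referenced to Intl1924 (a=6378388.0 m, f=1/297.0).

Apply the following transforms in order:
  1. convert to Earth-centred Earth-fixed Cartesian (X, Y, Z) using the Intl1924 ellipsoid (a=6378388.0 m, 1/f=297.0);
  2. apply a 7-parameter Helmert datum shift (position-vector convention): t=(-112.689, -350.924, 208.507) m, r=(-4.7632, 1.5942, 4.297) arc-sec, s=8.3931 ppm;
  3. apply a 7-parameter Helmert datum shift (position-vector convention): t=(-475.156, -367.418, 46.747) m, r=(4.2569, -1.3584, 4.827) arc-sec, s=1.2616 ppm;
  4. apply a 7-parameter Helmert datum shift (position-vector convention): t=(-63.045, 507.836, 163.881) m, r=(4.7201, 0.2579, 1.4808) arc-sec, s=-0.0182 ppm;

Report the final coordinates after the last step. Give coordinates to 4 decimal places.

X=2181449.1530 m, Y=980566.2479 m, Z=5894603.3621 m

start: φ=68.042319°, λ=24.202054°, h=1204.236 m
→ ECEF (a=6378388.000, f=1/297.0): X=2182115.3254, Y=980775.5400, Z=5894112.6318
→ Helmert 7p (PV): X=2182046.0743, Y=980614.4187, Z=5894331.0943
→ Helmert 7p (PV): X=2181511.9045, Y=980177.6545, Z=5894419.8859
→ Helmert 7p (PV): X=2181449.1530, Y=980566.2479, Z=5894603.3621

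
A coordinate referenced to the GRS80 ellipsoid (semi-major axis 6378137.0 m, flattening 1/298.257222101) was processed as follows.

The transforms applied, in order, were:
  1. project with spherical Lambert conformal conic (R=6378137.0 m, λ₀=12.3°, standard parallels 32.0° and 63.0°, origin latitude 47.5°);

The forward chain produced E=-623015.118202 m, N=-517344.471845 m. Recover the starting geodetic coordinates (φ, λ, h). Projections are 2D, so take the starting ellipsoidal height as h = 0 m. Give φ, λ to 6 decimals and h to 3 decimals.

start: E=-623015.1182, N=-517344.4718 m
→ lcc⁻¹: φ=42.38846200°, λ=4.46029500°

φ=42.388462°, λ=4.460295°, h=0.000 m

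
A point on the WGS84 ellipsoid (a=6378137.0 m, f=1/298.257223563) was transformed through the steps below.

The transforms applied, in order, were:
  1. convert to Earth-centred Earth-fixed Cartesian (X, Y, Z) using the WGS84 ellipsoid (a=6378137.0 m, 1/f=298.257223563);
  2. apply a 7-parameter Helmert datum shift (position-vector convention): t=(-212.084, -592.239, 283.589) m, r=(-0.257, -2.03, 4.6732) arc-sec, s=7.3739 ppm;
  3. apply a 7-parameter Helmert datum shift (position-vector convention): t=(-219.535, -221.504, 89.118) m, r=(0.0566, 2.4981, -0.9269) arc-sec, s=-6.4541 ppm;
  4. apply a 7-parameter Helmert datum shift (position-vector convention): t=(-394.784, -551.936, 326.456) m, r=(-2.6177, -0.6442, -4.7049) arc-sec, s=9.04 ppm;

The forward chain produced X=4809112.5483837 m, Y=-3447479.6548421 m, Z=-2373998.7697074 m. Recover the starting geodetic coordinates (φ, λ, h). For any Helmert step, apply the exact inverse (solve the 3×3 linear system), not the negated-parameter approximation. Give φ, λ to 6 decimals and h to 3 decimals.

start: X=4809112.5484, Y=-3447479.6548, Z=-2373998.7697 m
→ Helmert⁻¹: X=4809535.0598, Y=-3446756.7204, Z=-2374362.5257
→ Helmert⁻¹: X=4809829.8822, Y=-3446536.4983, Z=-2374407.7705
→ Helmert⁻¹: X=4809905.0521, Y=-3446024.8653, Z=-2374725.4803
→ geod (Bowring, a=6378137.000): φ=-22.00105200°, λ=-35.61945600°, h=546.0930 m

φ=-22.001052°, λ=-35.619456°, h=546.093 m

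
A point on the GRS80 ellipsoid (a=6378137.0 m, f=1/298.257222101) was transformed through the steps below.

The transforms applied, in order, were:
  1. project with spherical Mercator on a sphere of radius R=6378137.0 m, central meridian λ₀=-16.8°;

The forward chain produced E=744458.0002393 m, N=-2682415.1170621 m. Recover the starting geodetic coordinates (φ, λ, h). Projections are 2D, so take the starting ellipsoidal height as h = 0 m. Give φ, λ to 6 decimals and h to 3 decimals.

φ=-23.416084°, λ=-10.112420°, h=0.000 m

start: E=744458.0002, N=-2682415.1171 m
→ merc⁻¹: φ=-23.41608400°, λ=-10.11242000°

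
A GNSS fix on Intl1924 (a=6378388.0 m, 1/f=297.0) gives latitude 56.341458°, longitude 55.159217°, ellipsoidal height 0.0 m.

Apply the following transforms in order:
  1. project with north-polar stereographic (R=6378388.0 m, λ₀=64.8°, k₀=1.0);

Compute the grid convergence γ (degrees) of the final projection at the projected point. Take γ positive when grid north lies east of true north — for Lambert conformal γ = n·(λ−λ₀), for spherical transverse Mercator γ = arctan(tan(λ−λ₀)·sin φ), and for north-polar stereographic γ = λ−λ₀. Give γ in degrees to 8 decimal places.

start: φ=56.341458°, λ=55.159217°, h=0.000 m
→ into stereo (λ₀=64.8°): φ=56.34145800°, λ−λ₀=-9.64078300°
convergence γ = -9.64078300°

-9.64078300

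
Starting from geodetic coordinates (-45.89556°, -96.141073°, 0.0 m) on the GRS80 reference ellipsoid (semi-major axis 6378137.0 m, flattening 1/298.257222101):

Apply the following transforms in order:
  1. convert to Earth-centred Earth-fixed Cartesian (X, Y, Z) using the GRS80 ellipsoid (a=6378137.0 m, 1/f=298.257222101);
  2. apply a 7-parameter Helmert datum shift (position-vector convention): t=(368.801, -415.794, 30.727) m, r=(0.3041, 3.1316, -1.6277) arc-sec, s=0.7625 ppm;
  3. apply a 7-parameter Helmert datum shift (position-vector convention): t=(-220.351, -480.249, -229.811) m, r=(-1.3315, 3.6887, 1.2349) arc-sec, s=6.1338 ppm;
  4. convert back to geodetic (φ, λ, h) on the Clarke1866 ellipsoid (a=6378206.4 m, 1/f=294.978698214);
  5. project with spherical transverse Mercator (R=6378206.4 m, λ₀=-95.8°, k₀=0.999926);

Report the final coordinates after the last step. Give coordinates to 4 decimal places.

E=-26336.7924 m, N=-5108497.4234 m

start: φ=-45.895560°, λ=-96.141073°, h=0.000 m
→ ECEF (a=6378137.000, f=1/298.257222101): X=-475689.9998, Y=-4421146.1120, Z=-4557175.9670
→ Helmert 7p (PV): X=-475425.6393, Y=-4421554.8046, Z=-4557148.0109
→ Helmert 7p (PV): X=-475703.9320, Y=-4422094.4388, Z=-4557368.7297
→ geod (Bowring, a=6378206.400): φ=-45.89280593°, λ=-96.13994454°, h=848.7553 m
→ tm (R=6378206.4, λ₀=-95.8°): E=-26336.7924, N=-5108497.4234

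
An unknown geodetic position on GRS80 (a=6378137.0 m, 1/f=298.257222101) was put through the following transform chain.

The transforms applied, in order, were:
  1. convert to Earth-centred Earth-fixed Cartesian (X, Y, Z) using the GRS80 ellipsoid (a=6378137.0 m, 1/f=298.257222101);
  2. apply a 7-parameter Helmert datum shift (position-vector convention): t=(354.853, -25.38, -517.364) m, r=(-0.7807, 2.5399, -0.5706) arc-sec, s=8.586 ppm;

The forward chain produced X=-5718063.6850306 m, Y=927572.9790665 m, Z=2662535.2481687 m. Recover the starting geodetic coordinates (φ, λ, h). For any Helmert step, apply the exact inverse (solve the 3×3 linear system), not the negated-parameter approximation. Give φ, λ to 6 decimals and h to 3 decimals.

start: X=-5718063.6850, Y=927572.9791, Z=2662535.2482 m
→ Helmert⁻¹: X=-5718404.7972, Y=927564.4965, Z=2662962.8430
→ geod (Bowring, a=6378137.000): φ=24.83338100°, λ=170.78647800°, h=1493.1960 m

φ=24.833381°, λ=170.786478°, h=1493.196 m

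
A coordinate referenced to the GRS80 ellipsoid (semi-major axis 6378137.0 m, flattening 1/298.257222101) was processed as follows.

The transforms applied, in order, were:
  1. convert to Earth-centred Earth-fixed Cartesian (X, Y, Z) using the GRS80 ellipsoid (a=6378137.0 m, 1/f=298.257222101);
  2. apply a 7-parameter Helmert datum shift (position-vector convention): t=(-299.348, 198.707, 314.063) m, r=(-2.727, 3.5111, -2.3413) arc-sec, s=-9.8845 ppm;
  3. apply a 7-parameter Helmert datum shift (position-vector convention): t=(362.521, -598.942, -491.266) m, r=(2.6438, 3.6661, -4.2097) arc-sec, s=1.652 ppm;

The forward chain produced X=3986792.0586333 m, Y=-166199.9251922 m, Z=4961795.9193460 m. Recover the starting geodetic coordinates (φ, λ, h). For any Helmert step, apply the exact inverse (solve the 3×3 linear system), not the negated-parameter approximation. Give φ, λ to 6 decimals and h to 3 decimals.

φ=51.385196°, λ=-2.379751°, h=2241.443 m

start: X=3986792.0586, Y=-166199.9252, Z=4961795.9193 m
→ Helmert⁻¹: X=3986338.1293, Y=-165455.7467, Z=4962351.9606
→ Helmert⁻¹: X=3986594.2969, Y=-165676.4435, Z=4962152.6159
→ geod (Bowring, a=6378137.000): φ=51.38519600°, λ=-2.37975100°, h=2241.4430 m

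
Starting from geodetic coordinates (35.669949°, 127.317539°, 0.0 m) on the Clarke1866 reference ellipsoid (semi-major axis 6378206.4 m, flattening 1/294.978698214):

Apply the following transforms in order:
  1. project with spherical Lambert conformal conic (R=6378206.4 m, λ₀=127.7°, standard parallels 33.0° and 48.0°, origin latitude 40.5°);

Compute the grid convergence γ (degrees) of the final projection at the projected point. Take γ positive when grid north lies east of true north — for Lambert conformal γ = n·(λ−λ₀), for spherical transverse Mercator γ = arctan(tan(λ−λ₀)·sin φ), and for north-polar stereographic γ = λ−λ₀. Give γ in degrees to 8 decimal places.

-0.24910501

start: φ=35.669949°, λ=127.317539°, h=0.000 m
→ into lcc (λ₀=127.7°): φ=35.66994900°, λ−λ₀=-0.38246100°
convergence γ = -0.24910501°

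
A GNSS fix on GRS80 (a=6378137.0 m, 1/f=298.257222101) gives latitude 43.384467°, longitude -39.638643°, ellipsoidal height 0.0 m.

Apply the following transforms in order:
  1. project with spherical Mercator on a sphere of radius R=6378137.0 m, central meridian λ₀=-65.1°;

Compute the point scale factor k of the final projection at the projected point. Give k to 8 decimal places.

1.37596833

start: φ=43.384467°, λ=-39.638643°, h=0.000 m
→ into merc (λ₀=-65.1°): φ=43.38446700°, λ−λ₀=25.46135700°
scale k = 1.37596833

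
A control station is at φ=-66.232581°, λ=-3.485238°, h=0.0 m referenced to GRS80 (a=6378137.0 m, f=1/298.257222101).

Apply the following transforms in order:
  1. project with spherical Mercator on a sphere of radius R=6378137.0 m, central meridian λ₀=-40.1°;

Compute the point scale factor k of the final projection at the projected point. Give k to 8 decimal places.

2.48123600

start: φ=-66.232581°, λ=-3.485238°, h=0.000 m
→ into merc (λ₀=-40.1°): φ=-66.23258100°, λ−λ₀=36.61476200°
scale k = 2.48123600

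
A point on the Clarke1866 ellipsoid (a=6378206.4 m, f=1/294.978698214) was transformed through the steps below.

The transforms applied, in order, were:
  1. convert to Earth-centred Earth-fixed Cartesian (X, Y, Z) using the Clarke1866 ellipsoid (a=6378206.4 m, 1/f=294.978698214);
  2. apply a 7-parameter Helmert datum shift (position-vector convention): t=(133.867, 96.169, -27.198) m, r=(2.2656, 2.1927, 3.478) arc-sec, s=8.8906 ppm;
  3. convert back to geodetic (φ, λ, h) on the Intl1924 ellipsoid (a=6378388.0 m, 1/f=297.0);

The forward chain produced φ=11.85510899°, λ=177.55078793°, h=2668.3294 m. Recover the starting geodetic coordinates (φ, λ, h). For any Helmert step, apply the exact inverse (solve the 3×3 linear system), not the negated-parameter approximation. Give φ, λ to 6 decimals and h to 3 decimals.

start: φ=11.855109°, λ=177.550788°, h=2668.329 m
→ ECEF (a=6378388.000, f=1/297.0): X=-6240130.1018, Y=266908.2785, Z=1302283.5970
→ Helmert⁻¹: X=-6240217.8321, Y=266929.2624, Z=1302229.9481
→ geod (Bowring, a=6378206.400): φ=11.85500100°, λ=177.55063000°, h=2931.7310 m

φ=11.855001°, λ=177.550630°, h=2931.731 m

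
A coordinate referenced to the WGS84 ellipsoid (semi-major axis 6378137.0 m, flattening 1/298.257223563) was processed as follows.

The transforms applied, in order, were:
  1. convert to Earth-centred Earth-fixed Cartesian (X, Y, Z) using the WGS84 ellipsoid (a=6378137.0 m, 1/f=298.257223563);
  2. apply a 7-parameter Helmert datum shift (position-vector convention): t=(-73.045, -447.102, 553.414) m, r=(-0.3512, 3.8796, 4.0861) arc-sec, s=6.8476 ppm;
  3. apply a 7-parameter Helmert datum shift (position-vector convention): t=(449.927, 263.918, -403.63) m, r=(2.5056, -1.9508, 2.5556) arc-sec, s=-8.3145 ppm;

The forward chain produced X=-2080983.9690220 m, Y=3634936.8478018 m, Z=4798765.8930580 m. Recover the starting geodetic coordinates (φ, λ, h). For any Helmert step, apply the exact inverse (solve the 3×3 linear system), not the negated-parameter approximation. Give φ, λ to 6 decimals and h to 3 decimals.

φ=49.071280°, λ=119.792507°, h=3719.361 m

start: X=-2080983.9690, Y=3634936.8478, Z=4798765.8931 m
→ Helmert⁻¹: X=-2081360.7781, Y=3634787.2364, Z=4799184.9575
→ Helmert⁻¹: X=-2081291.7228, Y=3635242.5060, Z=4798565.7276
→ geod (Bowring, a=6378137.000): φ=49.07128000°, λ=119.79250700°, h=3719.3610 m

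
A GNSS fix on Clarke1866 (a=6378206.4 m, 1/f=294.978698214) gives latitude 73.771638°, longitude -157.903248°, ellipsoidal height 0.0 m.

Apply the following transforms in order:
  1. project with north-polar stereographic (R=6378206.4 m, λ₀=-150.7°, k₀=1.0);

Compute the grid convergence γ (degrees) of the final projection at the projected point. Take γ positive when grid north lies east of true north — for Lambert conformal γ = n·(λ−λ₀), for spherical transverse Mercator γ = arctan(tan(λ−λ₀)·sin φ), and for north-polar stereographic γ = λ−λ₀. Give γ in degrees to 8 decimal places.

-7.20324800

start: φ=73.771638°, λ=-157.903248°, h=0.000 m
→ into stereo (λ₀=-150.7°): φ=73.77163800°, λ−λ₀=-7.20324800°
convergence γ = -7.20324800°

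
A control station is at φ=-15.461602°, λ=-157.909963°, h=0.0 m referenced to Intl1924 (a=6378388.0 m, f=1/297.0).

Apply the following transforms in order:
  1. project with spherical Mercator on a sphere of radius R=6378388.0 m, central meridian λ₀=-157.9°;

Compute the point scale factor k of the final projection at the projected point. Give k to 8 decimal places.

start: φ=-15.461602°, λ=-157.909963°, h=0.000 m
→ into merc (λ₀=-157.9°): φ=-15.46160200°, λ−λ₀=-0.00996300°
scale k = 1.03754961

1.03754961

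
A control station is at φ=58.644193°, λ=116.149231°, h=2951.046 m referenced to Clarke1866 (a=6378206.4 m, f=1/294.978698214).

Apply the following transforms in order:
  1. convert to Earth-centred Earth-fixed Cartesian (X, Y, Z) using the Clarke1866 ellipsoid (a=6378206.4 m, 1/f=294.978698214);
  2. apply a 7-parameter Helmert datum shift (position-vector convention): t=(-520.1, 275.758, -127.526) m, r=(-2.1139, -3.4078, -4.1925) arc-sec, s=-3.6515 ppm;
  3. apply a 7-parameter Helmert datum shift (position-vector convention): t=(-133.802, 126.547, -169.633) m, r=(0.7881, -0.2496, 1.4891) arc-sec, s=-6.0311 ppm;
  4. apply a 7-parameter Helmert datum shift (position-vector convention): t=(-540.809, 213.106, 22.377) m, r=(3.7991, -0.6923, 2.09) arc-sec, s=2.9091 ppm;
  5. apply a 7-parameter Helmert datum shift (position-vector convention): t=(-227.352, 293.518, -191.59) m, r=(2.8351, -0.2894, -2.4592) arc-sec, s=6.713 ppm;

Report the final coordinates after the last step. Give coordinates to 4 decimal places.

X=-1468477.0452 m, Y=2988763.5208 m, Z=5425316.1156 m

start: φ=58.644193°, λ=116.149231°, h=2951.046 m
→ ECEF (a=6378206.400, f=1/294.978698214): X=-1466977.5451, Y=2987972.5374, Z=5425738.9013
→ Helmert 7p (PV): X=-1467521.1966, Y=2988322.8076, Z=5425536.7046
→ Helmert 7p (PV): X=-1467674.2869, Y=2988400.0073, Z=5425343.9916
→ Helmert 7p (PV): X=-1468267.8554, Y=2988507.0082, Z=5425432.2675
→ Helmert 7p (PV): X=-1468477.0452, Y=2988763.5208, Z=5425316.1156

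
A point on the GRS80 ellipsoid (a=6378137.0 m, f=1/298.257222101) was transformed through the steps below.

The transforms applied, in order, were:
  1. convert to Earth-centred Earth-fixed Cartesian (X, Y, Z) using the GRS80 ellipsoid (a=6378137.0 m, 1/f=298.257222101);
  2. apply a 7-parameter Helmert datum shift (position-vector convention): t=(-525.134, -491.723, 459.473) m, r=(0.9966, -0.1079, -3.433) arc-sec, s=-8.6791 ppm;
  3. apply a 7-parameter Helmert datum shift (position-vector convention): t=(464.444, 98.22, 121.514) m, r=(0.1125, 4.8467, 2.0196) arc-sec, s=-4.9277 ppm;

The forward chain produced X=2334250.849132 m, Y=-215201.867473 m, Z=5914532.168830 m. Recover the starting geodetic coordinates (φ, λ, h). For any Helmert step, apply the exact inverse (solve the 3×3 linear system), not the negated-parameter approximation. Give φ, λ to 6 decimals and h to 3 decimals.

start: X=2334250.8491, Y=-215201.8675, Z=5914532.1688 m
→ Helmert⁻¹: X=2333656.8215, Y=-215320.7721, Z=5914494.7519
→ Helmert⁻¹: X=2334208.8825, Y=-214763.4890, Z=5914086.4244
→ geod (Bowring, a=6378137.000): φ=68.51039800°, λ=-5.25681100°, h=2044.8320 m

φ=68.510398°, λ=-5.256811°, h=2044.832 m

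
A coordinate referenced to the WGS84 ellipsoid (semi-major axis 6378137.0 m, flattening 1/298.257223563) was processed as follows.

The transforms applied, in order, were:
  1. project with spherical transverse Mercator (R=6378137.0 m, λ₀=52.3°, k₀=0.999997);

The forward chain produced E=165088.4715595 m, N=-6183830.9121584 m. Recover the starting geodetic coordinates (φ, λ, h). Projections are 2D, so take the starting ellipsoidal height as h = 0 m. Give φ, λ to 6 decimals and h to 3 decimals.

φ=-55.522504°, λ=54.920122°, h=0.000 m

start: E=165088.4716, N=-6183830.9122 m
→ tm⁻¹: φ=-55.52250400°, λ=54.92012200°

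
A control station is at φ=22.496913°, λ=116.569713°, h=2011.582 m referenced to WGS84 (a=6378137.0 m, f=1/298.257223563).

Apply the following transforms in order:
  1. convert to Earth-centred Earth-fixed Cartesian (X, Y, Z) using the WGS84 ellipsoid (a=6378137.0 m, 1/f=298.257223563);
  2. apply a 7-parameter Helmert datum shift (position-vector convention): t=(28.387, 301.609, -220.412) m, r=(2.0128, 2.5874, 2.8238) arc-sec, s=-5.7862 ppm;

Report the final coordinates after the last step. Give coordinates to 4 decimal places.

start: φ=22.496913°, λ=116.569713°, h=2011.582 m
→ ECEF (a=6378137.000, f=1/298.257223563): X=-2637875.8941, Y=5274678.8201, Z=2426110.8502
→ Helmert 7p (PV): X=-2637874.0216, Y=5274890.1213, Z=2425960.9615

X=-2637874.0216 m, Y=5274890.1213 m, Z=2425960.9615 m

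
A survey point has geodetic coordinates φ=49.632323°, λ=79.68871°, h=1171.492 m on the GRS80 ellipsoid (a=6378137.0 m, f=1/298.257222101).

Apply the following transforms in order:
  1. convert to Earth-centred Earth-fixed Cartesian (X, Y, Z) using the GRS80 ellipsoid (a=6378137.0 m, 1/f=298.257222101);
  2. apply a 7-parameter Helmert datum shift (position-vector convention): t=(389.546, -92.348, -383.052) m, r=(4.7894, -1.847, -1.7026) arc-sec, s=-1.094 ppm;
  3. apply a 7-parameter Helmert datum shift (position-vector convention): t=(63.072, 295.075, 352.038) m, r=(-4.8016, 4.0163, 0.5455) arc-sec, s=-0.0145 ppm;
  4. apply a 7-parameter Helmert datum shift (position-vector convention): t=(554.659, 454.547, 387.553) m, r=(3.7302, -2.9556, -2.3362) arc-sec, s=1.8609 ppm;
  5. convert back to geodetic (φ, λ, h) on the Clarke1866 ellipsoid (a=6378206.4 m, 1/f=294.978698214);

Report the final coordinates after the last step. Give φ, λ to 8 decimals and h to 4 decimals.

start: φ=49.632323°, λ=79.688710°, h=1171.492 m
→ ECEF (a=6378137.000, f=1/298.257222101): X=741019.7544, Y=4073006.0185, Z=4837294.4258
→ Helmert 7p (PV): X=741398.7945, Y=4072790.7777, Z=4837007.2910
→ Helmert 7p (PV): X=741545.2688, Y=4073200.3541, Z=4837250.0130
→ Helmert 7p (PV): X=742078.1279, Y=4073566.6025, Z=4837730.8553
→ geod (Bowring, a=6378206.400): φ=49.63190034°, λ=79.67568974°, h=2052.5138 m

φ=49.63190034°, λ=79.67568974°, h=2052.5138 m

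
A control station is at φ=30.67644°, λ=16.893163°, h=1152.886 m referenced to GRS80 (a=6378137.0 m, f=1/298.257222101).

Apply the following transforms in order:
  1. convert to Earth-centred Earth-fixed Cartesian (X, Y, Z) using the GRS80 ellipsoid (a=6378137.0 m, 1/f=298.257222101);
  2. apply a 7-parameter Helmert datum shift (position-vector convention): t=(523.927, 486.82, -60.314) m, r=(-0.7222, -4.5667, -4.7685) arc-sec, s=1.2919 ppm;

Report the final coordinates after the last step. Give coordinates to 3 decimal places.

X=5254905.031 m, Y=1596105.419 m, Z=3235735.987 m

start: φ=30.676440°, λ=16.893163°, h=1152.886 m
→ ECEF (a=6378137.000, f=1/298.257222101): X=5254409.0637, Y=1595726.6819, Z=3235681.3758
→ Helmert 7p (PV): X=5254905.0314, Y=1596105.4192, Z=3235735.9875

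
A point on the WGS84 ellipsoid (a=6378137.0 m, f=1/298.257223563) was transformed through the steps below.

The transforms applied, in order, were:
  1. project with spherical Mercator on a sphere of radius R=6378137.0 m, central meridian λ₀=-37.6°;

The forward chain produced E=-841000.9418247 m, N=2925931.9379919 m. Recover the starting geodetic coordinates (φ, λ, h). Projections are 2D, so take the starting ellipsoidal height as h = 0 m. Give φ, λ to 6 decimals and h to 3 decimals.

φ=25.407918°, λ=-45.154840°, h=0.000 m

start: E=-841000.9418, N=2925931.9380 m
→ merc⁻¹: φ=25.40791800°, λ=-45.15484000°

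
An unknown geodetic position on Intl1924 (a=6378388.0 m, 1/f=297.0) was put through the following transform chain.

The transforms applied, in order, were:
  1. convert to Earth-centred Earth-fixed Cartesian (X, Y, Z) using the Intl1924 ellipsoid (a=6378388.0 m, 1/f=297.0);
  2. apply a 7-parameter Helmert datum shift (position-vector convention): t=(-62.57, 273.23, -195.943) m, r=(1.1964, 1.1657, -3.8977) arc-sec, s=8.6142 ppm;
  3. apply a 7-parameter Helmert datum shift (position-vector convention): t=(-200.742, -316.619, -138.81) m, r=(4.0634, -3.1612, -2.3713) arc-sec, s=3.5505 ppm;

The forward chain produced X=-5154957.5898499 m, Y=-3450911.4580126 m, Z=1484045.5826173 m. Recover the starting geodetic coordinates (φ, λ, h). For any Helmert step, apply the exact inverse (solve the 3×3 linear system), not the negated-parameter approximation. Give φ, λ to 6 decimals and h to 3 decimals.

start: X=-5154957.5898, Y=-3450911.4580, Z=1484045.5826 m
→ Helmert⁻¹: X=-5154676.1277, Y=-3450612.6068, Z=1484326.1000
→ Helmert⁻¹: X=-5154512.3338, Y=-3450944.9025, Z=1484500.1411
→ geod (Bowring, a=6378388.000): φ=13.54646700°, λ=-146.19770000°, h=1006.3060 m

φ=13.546467°, λ=-146.197700°, h=1006.306 m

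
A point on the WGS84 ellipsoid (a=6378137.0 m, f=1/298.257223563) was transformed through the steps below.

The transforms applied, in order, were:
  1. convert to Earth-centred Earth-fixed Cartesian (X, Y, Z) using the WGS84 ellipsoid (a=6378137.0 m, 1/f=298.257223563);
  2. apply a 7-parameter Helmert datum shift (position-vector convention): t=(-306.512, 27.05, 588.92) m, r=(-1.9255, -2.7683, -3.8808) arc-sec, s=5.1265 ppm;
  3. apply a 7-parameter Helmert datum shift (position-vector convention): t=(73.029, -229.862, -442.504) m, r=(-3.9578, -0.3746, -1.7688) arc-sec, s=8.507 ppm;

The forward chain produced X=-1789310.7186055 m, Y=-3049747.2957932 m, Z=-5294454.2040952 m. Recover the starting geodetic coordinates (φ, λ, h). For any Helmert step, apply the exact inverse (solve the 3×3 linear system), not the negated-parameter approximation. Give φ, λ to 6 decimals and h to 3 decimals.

φ=-56.444335°, λ=-120.399680°, h=3167.044 m

start: X=-1789310.7186, Y=-3049747.2958, Z=-5294454.2041 m
→ Helmert⁻¹: X=-1789351.9902, Y=-3049405.2547, Z=-5294021.9265
→ Helmert⁻¹: X=-1789049.9924, Y=-3049400.9068, Z=-5294588.1592
→ geod (Bowring, a=6378137.000): φ=-56.44433500°, λ=-120.39968000°, h=3167.0440 m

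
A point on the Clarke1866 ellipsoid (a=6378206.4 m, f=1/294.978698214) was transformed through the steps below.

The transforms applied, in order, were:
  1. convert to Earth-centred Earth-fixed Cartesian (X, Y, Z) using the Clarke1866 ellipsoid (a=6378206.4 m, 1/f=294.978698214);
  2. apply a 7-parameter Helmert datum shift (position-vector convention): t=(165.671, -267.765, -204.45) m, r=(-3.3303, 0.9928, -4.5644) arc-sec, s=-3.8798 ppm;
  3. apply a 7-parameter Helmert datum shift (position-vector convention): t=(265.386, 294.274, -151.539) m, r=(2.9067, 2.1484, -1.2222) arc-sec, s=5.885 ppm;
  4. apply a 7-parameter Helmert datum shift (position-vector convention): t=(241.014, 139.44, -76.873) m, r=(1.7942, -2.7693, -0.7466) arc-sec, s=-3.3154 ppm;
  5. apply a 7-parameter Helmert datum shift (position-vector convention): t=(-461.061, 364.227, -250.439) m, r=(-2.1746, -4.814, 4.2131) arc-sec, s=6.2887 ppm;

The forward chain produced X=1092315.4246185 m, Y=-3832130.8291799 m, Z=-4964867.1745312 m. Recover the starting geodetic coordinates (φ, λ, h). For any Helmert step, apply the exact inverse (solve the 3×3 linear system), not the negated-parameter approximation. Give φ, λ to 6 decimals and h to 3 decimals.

start: X=1092315.4246, Y=-3832130.8292, Z=-4964867.1745 m
→ Helmert⁻¹: X=1092575.4636, Y=-3832440.9304, Z=-4964651.4188
→ Helmert⁻¹: X=1092285.2898, Y=-3832632.3078, Z=-4964572.3321
→ Helmert⁻¹: X=1092087.8962, Y=-3832967.5118, Z=-4964326.1883
→ Helmert⁻¹: X=1092035.1667, Y=-3832610.3008, Z=-4964197.6223
→ geod (Bowring, a=6378206.400): φ=-51.43303900°, λ=-74.09602600°, h=870.0240 m

φ=-51.433039°, λ=-74.096026°, h=870.024 m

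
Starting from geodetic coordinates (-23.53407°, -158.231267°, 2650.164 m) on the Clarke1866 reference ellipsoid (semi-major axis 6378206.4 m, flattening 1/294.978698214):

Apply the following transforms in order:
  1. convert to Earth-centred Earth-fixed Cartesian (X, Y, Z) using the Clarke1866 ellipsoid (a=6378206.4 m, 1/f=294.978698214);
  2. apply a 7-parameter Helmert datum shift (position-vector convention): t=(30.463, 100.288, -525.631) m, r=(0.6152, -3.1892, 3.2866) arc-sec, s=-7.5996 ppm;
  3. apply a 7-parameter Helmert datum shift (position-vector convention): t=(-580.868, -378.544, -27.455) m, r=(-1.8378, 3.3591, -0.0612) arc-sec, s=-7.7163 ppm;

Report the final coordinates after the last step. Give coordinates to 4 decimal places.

X=-5436301.4315 m, Y=-2171096.1311 m, Z=-2532464.4127 m

start: φ=-23.534070°, λ=-158.231267°, h=2650.164 m
→ ECEF (a=6378206.400, f=1/294.978698214): X=-5435866.1294, Y=-2170751.1078, Z=-2531967.4521
→ Helmert 7p (PV): X=-5435720.6196, Y=-2170713.3851, Z=-2532564.3625
→ Helmert 7p (PV): X=-5436301.4315, Y=-2171096.1311, Z=-2532464.4127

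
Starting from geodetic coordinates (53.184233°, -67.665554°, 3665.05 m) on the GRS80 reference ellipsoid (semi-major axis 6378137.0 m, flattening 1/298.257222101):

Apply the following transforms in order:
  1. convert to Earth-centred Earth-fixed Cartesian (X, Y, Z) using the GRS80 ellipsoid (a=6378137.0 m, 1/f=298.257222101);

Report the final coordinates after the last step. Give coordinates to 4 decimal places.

start: φ=53.184233°, λ=-67.665554°, h=3665.050 m
→ ECEF (a=6378137.000, f=1/298.257222101): X=1456390.3194, Y=-3544974.4864, Z=5085790.2393

X=1456390.3194 m, Y=-3544974.4864 m, Z=5085790.2393 m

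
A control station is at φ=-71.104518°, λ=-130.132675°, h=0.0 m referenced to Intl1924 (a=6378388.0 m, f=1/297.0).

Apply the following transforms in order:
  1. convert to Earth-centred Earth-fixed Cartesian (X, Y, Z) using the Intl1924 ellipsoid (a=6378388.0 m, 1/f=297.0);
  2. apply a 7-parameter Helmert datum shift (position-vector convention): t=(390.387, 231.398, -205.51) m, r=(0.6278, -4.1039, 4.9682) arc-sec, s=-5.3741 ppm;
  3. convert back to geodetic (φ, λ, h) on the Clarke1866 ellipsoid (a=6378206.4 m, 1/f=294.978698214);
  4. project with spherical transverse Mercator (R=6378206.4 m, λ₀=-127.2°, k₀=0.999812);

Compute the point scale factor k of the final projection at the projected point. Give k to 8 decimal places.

start: φ=-71.104518°, λ=-130.132675°, h=0.000 m
→ ECEF (a=6378388.000, f=1/297.0): X=-1335423.5834, Y=-1584032.1487, Z=-6012210.2966
→ Helmert 7p (PV): X=-1334868.2462, Y=-1583806.1044, Z=-6012414.8874
→ geod (Bowring, a=6378206.400): φ=-71.11041883°, λ=-130.12496055°, h=334.4496 m
→ into tm (λ₀=-127.2°): φ=-71.11041883°, λ−λ₀=-2.92496055°
scale k = 0.99994846

0.99994846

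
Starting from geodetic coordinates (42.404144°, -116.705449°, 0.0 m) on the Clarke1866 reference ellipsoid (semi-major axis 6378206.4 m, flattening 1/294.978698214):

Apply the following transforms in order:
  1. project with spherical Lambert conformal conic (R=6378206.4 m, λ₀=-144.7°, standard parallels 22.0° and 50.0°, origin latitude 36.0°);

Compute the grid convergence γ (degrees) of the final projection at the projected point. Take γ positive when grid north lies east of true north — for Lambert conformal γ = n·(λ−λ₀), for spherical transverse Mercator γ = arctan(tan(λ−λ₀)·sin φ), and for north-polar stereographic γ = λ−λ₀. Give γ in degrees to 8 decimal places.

start: φ=42.404144°, λ=-116.705449°, h=0.000 m
→ into lcc (λ₀=-144.7°): φ=42.40414400°, λ−λ₀=27.99455100°
convergence γ = 16.62384729°

16.62384729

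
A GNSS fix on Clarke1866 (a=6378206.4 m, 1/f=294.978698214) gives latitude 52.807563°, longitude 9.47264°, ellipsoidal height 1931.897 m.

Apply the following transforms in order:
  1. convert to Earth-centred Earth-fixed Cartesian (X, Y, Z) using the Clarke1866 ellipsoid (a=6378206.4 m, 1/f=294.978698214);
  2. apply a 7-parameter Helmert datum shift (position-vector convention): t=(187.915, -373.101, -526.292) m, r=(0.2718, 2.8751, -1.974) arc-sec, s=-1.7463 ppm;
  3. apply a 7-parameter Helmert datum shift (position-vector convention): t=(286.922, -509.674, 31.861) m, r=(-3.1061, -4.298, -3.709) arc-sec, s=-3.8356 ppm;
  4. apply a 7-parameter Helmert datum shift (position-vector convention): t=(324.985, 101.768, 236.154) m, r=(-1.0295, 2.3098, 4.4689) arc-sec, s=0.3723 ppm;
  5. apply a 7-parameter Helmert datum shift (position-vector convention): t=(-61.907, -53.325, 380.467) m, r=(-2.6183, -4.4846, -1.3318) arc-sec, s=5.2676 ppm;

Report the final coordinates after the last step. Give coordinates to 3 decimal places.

start: φ=52.807563°, λ=9.472640°, h=1931.897 m
→ ECEF (a=6378206.400, f=1/294.978698214): X=3812359.5262, Y=636098.8733, Z=5058962.2849
→ Helmert 7p (PV): X=3812617.3874, Y=635681.5102, Z=5058374.8568
→ Helmert 7p (PV): X=3812795.7140, Y=635177.0135, Z=5058457.1876
→ Helmert 7p (PV): X=3813165.0026, Y=635386.8729, Z=5058649.3580
→ Helmert 7p (PV): X=3813017.2989, Y=635376.4883, Z=5059131.3125

X=3813017.299 m, Y=635376.488 m, Z=5059131.313 m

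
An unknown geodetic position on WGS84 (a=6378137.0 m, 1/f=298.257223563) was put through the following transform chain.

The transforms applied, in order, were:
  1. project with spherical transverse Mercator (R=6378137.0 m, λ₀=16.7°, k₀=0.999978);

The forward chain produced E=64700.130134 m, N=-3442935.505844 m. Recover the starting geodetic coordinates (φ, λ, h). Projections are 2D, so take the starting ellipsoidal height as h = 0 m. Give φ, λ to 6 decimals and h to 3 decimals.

φ=-30.927330°, λ=17.377552°, h=0.000 m

start: E=64700.1301, N=-3442935.5058 m
→ tm⁻¹: φ=-30.92733000°, λ=17.37755200°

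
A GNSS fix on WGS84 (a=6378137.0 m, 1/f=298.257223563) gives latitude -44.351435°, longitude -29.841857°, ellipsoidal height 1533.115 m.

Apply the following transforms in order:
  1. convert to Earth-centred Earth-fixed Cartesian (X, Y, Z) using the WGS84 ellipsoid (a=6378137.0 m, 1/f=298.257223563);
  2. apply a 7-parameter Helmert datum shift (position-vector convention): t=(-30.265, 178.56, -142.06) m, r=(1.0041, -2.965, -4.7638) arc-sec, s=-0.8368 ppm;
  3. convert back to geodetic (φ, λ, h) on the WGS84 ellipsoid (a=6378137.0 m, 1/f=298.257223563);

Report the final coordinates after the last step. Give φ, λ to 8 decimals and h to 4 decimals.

start: φ=-44.351435°, λ=-29.841857°, h=1533.115 m
→ ECEF (a=6378137.000, f=1/298.257223563): X=3963472.9902, Y=-2273749.1740, Z=-4437170.1524
→ Helmert 7p (PV): X=3963450.6782, Y=-2273638.6497, Z=-4437262.5942
→ geod (Bowring, a=6378137.000): φ=-44.35249736°, λ=-29.84079409°, h=1544.5728 m

φ=-44.35249736°, λ=-29.84079409°, h=1544.5728 m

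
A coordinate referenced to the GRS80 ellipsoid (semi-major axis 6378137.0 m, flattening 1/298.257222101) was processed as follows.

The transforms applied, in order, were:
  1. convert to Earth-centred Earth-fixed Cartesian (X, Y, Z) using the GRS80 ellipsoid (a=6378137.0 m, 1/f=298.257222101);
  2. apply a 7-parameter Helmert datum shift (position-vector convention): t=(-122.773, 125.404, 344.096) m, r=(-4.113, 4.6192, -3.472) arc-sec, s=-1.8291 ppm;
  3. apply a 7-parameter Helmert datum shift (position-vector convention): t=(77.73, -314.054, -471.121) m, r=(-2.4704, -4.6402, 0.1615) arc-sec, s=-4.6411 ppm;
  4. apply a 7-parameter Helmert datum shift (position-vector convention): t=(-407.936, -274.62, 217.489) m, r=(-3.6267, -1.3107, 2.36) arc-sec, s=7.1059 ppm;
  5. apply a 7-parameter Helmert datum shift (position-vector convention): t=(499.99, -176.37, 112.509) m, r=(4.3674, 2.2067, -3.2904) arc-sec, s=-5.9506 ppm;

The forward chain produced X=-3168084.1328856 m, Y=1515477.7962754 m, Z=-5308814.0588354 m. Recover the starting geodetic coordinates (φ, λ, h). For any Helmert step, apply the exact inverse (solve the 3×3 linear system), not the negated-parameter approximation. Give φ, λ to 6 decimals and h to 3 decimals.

φ=-56.689409°, λ=154.425239°, h=2430.660 m

start: X=-3168084.1329, Y=1515477.7963, Z=-5308814.0588 m
→ Helmert⁻¹: X=-3168570.3557, Y=1515500.2274, Z=-5309024.1467
→ Helmert⁻¹: X=-3168156.2998, Y=1515893.6748, Z=-5309157.1236
→ Helmert⁻¹: X=-3168366.9712, Y=1516280.8270, Z=-5308621.2040
→ Helmert⁻¹: X=-3168156.6224, Y=1516210.7313, Z=-5309015.7261
→ geod (Bowring, a=6378137.000): φ=-56.68940900°, λ=154.42523900°, h=2430.6600 m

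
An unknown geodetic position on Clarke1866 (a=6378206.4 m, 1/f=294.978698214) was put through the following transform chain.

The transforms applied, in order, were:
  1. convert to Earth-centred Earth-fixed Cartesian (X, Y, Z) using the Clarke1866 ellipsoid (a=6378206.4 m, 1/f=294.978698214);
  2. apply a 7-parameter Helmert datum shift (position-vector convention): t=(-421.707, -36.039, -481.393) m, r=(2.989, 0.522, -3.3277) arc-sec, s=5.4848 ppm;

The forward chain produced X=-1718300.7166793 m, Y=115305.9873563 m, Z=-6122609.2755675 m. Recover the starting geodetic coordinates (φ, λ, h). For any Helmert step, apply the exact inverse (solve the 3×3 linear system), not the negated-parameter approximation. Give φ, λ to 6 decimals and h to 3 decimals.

start: X=-1718300.7167, Y=115305.9874, Z=-6122609.2756 m
→ Helmert⁻¹: X=-1717855.9531, Y=115224.9635, Z=-6122100.3213
→ geod (Bowring, a=6378206.400): φ=-74.39354300°, λ=176.16264100°, h=1431.4820 m

φ=-74.393543°, λ=176.162641°, h=1431.482 m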